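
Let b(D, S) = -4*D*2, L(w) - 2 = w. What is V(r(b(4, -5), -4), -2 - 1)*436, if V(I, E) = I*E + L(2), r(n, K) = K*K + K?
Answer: -13952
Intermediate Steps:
L(w) = 2 + w
b(D, S) = -8*D
r(n, K) = K + K² (r(n, K) = K² + K = K + K²)
V(I, E) = 4 + E*I (V(I, E) = I*E + (2 + 2) = E*I + 4 = 4 + E*I)
V(r(b(4, -5), -4), -2 - 1)*436 = (4 + (-2 - 1)*(-4*(1 - 4)))*436 = (4 - (-12)*(-3))*436 = (4 - 3*12)*436 = (4 - 36)*436 = -32*436 = -13952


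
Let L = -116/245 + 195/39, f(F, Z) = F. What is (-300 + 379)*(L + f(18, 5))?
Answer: 436001/245 ≈ 1779.6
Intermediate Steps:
L = 1109/245 (L = -116*1/245 + 195*(1/39) = -116/245 + 5 = 1109/245 ≈ 4.5265)
(-300 + 379)*(L + f(18, 5)) = (-300 + 379)*(1109/245 + 18) = 79*(5519/245) = 436001/245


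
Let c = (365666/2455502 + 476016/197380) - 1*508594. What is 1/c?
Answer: -8654767585/4401740703814863 ≈ -1.9662e-6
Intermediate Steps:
c = -4401740703814863/8654767585 (c = (365666*(1/2455502) + 476016*(1/197380)) - 508594 = (26119/175393 + 119004/49345) - 508594 = 22161310627/8654767585 - 508594 = -4401740703814863/8654767585 ≈ -5.0859e+5)
1/c = 1/(-4401740703814863/8654767585) = -8654767585/4401740703814863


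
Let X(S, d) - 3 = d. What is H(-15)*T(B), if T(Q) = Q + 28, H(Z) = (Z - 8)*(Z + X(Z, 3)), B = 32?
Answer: 12420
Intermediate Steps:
X(S, d) = 3 + d
H(Z) = (-8 + Z)*(6 + Z) (H(Z) = (Z - 8)*(Z + (3 + 3)) = (-8 + Z)*(Z + 6) = (-8 + Z)*(6 + Z))
T(Q) = 28 + Q
H(-15)*T(B) = (-48 + (-15)² - 2*(-15))*(28 + 32) = (-48 + 225 + 30)*60 = 207*60 = 12420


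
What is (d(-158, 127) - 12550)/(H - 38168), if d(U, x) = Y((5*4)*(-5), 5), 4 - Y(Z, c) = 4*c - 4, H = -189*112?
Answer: 6281/29668 ≈ 0.21171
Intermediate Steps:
H = -21168
Y(Z, c) = 8 - 4*c (Y(Z, c) = 4 - (4*c - 4) = 4 - (-4 + 4*c) = 4 + (4 - 4*c) = 8 - 4*c)
d(U, x) = -12 (d(U, x) = 8 - 4*5 = 8 - 20 = -12)
(d(-158, 127) - 12550)/(H - 38168) = (-12 - 12550)/(-21168 - 38168) = -12562/(-59336) = -12562*(-1/59336) = 6281/29668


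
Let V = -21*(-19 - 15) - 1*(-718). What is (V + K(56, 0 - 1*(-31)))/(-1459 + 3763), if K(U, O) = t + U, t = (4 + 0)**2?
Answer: 47/72 ≈ 0.65278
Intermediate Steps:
t = 16 (t = 4**2 = 16)
K(U, O) = 16 + U
V = 1432 (V = -21*(-34) + 718 = 714 + 718 = 1432)
(V + K(56, 0 - 1*(-31)))/(-1459 + 3763) = (1432 + (16 + 56))/(-1459 + 3763) = (1432 + 72)/2304 = 1504*(1/2304) = 47/72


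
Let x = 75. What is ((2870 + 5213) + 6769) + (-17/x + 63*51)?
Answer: 1354858/75 ≈ 18065.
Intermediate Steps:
((2870 + 5213) + 6769) + (-17/x + 63*51) = ((2870 + 5213) + 6769) + (-17/75 + 63*51) = (8083 + 6769) + (-17*1/75 + 3213) = 14852 + (-17/75 + 3213) = 14852 + 240958/75 = 1354858/75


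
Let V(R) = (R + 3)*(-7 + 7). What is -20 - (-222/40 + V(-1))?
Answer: -289/20 ≈ -14.450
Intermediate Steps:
V(R) = 0 (V(R) = (3 + R)*0 = 0)
-20 - (-222/40 + V(-1)) = -20 - (-222/40 + 0) = -20 - (-222*1/40 + 0) = -20 - (-111/20 + 0) = -20 - 1*(-111/20) = -20 + 111/20 = -289/20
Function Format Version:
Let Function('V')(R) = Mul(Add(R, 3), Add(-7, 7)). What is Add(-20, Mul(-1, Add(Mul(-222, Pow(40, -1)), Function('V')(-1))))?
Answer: Rational(-289, 20) ≈ -14.450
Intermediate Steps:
Function('V')(R) = 0 (Function('V')(R) = Mul(Add(3, R), 0) = 0)
Add(-20, Mul(-1, Add(Mul(-222, Pow(40, -1)), Function('V')(-1)))) = Add(-20, Mul(-1, Add(Mul(-222, Pow(40, -1)), 0))) = Add(-20, Mul(-1, Add(Mul(-222, Rational(1, 40)), 0))) = Add(-20, Mul(-1, Add(Rational(-111, 20), 0))) = Add(-20, Mul(-1, Rational(-111, 20))) = Add(-20, Rational(111, 20)) = Rational(-289, 20)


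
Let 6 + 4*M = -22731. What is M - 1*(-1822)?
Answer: -15449/4 ≈ -3862.3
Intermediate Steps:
M = -22737/4 (M = -3/2 + (¼)*(-22731) = -3/2 - 22731/4 = -22737/4 ≈ -5684.3)
M - 1*(-1822) = -22737/4 - 1*(-1822) = -22737/4 + 1822 = -15449/4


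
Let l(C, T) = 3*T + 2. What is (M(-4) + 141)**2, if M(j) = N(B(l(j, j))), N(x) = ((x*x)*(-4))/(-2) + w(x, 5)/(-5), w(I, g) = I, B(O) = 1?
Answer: 509796/25 ≈ 20392.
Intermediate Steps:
l(C, T) = 2 + 3*T
N(x) = 2*x**2 - x/5 (N(x) = ((x*x)*(-4))/(-2) + x/(-5) = (x**2*(-4))*(-1/2) + x*(-1/5) = -4*x**2*(-1/2) - x/5 = 2*x**2 - x/5)
M(j) = 9/5 (M(j) = (1/5)*1*(-1 + 10*1) = (1/5)*1*(-1 + 10) = (1/5)*1*9 = 9/5)
(M(-4) + 141)**2 = (9/5 + 141)**2 = (714/5)**2 = 509796/25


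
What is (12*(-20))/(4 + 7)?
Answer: -240/11 ≈ -21.818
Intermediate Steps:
(12*(-20))/(4 + 7) = -240/11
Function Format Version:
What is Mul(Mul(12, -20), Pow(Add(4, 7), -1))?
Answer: Rational(-240, 11) ≈ -21.818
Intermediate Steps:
Mul(Mul(12, -20), Pow(Add(4, 7), -1)) = Mul(-240, Pow(11, -1)) = Mul(-240, Rational(1, 11)) = Rational(-240, 11)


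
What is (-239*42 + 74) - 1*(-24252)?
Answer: 14288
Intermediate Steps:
(-239*42 + 74) - 1*(-24252) = (-10038 + 74) + 24252 = -9964 + 24252 = 14288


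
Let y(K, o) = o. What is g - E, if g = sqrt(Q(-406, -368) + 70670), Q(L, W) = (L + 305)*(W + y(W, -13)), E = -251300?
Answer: 251300 + sqrt(109151) ≈ 2.5163e+5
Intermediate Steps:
Q(L, W) = (-13 + W)*(305 + L) (Q(L, W) = (L + 305)*(W - 13) = (305 + L)*(-13 + W) = (-13 + W)*(305 + L))
g = sqrt(109151) (g = sqrt((-3965 - 13*(-406) + 305*(-368) - 406*(-368)) + 70670) = sqrt((-3965 + 5278 - 112240 + 149408) + 70670) = sqrt(38481 + 70670) = sqrt(109151) ≈ 330.38)
g - E = sqrt(109151) - 1*(-251300) = sqrt(109151) + 251300 = 251300 + sqrt(109151)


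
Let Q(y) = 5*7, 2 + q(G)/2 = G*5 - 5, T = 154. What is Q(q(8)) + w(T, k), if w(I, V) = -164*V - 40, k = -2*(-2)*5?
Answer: -3285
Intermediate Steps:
k = 20 (k = 4*5 = 20)
w(I, V) = -40 - 164*V
q(G) = -14 + 10*G (q(G) = -4 + 2*(G*5 - 5) = -4 + 2*(5*G - 5) = -4 + 2*(-5 + 5*G) = -4 + (-10 + 10*G) = -14 + 10*G)
Q(y) = 35
Q(q(8)) + w(T, k) = 35 + (-40 - 164*20) = 35 + (-40 - 3280) = 35 - 3320 = -3285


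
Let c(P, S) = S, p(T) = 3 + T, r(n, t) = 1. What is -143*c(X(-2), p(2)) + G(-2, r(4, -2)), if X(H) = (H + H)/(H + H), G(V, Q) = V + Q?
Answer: -716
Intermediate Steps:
G(V, Q) = Q + V
X(H) = 1 (X(H) = (2*H)/((2*H)) = (2*H)*(1/(2*H)) = 1)
-143*c(X(-2), p(2)) + G(-2, r(4, -2)) = -143*(3 + 2) + (1 - 2) = -143*5 - 1 = -715 - 1 = -716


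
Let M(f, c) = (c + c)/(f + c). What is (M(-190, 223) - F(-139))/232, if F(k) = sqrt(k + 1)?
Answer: 223/3828 - I*sqrt(138)/232 ≈ 0.058255 - 0.050635*I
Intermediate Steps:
F(k) = sqrt(1 + k)
M(f, c) = 2*c/(c + f) (M(f, c) = (2*c)/(c + f) = 2*c/(c + f))
(M(-190, 223) - F(-139))/232 = (2*223/(223 - 190) - sqrt(1 - 139))/232 = (2*223/33 - sqrt(-138))*(1/232) = (2*223*(1/33) - I*sqrt(138))*(1/232) = (446/33 - I*sqrt(138))*(1/232) = 223/3828 - I*sqrt(138)/232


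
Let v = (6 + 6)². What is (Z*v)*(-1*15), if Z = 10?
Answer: -21600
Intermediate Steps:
v = 144 (v = 12² = 144)
(Z*v)*(-1*15) = (10*144)*(-1*15) = 1440*(-15) = -21600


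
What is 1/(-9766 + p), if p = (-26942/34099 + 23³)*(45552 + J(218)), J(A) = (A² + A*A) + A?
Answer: 34099/58418801602604 ≈ 5.8370e-10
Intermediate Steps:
J(A) = A + 2*A² (J(A) = (A² + A²) + A = 2*A² + A = A + 2*A²)
p = 58419134613438/34099 (p = (-26942/34099 + 23³)*(45552 + 218*(1 + 2*218)) = (-26942*1/34099 + 12167)*(45552 + 218*(1 + 436)) = (-26942/34099 + 12167)*(45552 + 218*437) = 414855591*(45552 + 95266)/34099 = (414855591/34099)*140818 = 58419134613438/34099 ≈ 1.7132e+9)
1/(-9766 + p) = 1/(-9766 + 58419134613438/34099) = 1/(58418801602604/34099) = 34099/58418801602604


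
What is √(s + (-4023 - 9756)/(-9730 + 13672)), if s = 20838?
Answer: √3996974694/438 ≈ 144.34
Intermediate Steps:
√(s + (-4023 - 9756)/(-9730 + 13672)) = √(20838 + (-4023 - 9756)/(-9730 + 13672)) = √(20838 - 13779/3942) = √(20838 - 13779*1/3942) = √(20838 - 1531/438) = √(9125513/438) = √3996974694/438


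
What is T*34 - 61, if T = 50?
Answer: 1639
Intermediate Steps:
T*34 - 61 = 50*34 - 61 = 1700 - 61 = 1639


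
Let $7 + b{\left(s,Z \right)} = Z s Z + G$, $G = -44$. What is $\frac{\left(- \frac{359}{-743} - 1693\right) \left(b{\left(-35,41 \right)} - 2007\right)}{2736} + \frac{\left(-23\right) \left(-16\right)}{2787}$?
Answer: $\frac{1976077232613}{52458772} \approx 37669.0$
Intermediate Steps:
$b{\left(s,Z \right)} = -51 + s Z^{2}$ ($b{\left(s,Z \right)} = -7 + \left(Z s Z - 44\right) = -7 + \left(s Z^{2} - 44\right) = -7 + \left(-44 + s Z^{2}\right) = -51 + s Z^{2}$)
$\frac{\left(- \frac{359}{-743} - 1693\right) \left(b{\left(-35,41 \right)} - 2007\right)}{2736} + \frac{\left(-23\right) \left(-16\right)}{2787} = \frac{\left(- \frac{359}{-743} - 1693\right) \left(\left(-51 - 35 \cdot 41^{2}\right) - 2007\right)}{2736} + \frac{\left(-23\right) \left(-16\right)}{2787} = \left(\left(-359\right) \left(- \frac{1}{743}\right) - 1693\right) \left(\left(-51 - 58835\right) - 2007\right) \frac{1}{2736} + 368 \cdot \frac{1}{2787} = \left(\frac{359}{743} - 1693\right) \left(\left(-51 - 58835\right) - 2007\right) \frac{1}{2736} + \frac{368}{2787} = - \frac{1257540 \left(-58886 - 2007\right)}{743} \cdot \frac{1}{2736} + \frac{368}{2787} = \left(- \frac{1257540}{743}\right) \left(-60893\right) \frac{1}{2736} + \frac{368}{2787} = \frac{76575383220}{743} \cdot \frac{1}{2736} + \frac{368}{2787} = \frac{6381281935}{169404} + \frac{368}{2787} = \frac{1976077232613}{52458772}$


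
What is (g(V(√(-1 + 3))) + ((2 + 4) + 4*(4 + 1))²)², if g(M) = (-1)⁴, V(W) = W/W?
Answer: 458329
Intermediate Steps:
V(W) = 1
g(M) = 1
(g(V(√(-1 + 3))) + ((2 + 4) + 4*(4 + 1))²)² = (1 + ((2 + 4) + 4*(4 + 1))²)² = (1 + (6 + 4*5)²)² = (1 + (6 + 20)²)² = (1 + 26²)² = (1 + 676)² = 677² = 458329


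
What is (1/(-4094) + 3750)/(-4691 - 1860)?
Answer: -15352499/26819794 ≈ -0.57243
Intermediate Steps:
(1/(-4094) + 3750)/(-4691 - 1860) = (-1/4094 + 3750)/(-6551) = (15352499/4094)*(-1/6551) = -15352499/26819794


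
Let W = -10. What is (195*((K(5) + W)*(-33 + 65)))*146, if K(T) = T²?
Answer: 13665600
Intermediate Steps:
(195*((K(5) + W)*(-33 + 65)))*146 = (195*((5² - 10)*(-33 + 65)))*146 = (195*((25 - 10)*32))*146 = (195*(15*32))*146 = (195*480)*146 = 93600*146 = 13665600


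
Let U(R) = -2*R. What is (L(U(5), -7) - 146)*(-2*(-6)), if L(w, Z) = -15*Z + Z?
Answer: -576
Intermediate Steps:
L(w, Z) = -14*Z
(L(U(5), -7) - 146)*(-2*(-6)) = (-14*(-7) - 146)*(-2*(-6)) = (98 - 146)*12 = -48*12 = -576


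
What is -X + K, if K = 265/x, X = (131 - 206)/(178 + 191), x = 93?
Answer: 3880/1271 ≈ 3.0527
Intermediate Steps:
X = -25/123 (X = -75/369 = -75*1/369 = -25/123 ≈ -0.20325)
K = 265/93 ≈ 2.8495
-X + K = -1*(-25/123) + 265/93 = 25/123 + 265/93 = 3880/1271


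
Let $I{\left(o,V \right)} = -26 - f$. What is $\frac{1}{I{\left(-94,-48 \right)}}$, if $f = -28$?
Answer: $\frac{1}{2} \approx 0.5$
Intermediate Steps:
$I{\left(o,V \right)} = 2$ ($I{\left(o,V \right)} = -26 - -28 = -26 + 28 = 2$)
$\frac{1}{I{\left(-94,-48 \right)}} = \frac{1}{2}$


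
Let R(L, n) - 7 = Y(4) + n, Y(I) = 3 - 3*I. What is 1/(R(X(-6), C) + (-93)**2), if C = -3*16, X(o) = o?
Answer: 1/8599 ≈ 0.00011629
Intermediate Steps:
C = -48
R(L, n) = -2 + n (R(L, n) = 7 + ((3 - 3*4) + n) = 7 + ((3 - 12) + n) = 7 + (-9 + n) = -2 + n)
1/(R(X(-6), C) + (-93)**2) = 1/((-2 - 48) + (-93)**2) = 1/(-50 + 8649) = 1/8599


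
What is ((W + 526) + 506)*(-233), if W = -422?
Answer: -142130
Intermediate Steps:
((W + 526) + 506)*(-233) = ((-422 + 526) + 506)*(-233) = (104 + 506)*(-233) = 610*(-233) = -142130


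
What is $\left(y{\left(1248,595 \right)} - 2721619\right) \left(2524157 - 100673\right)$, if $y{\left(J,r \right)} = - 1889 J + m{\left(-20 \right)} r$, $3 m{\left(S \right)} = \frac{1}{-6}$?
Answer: $-12309175882654$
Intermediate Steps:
$m{\left(S \right)} = - \frac{1}{18}$ ($m{\left(S \right)} = \frac{1}{3 \left(-6\right)} = \frac{1}{3} \left(- \frac{1}{6}\right) = - \frac{1}{18}$)
$y{\left(J,r \right)} = - 1889 J - \frac{r}{18}$
$\left(y{\left(1248,595 \right)} - 2721619\right) \left(2524157 - 100673\right) = \left(\left(\left(-1889\right) 1248 - \frac{595}{18}\right) - 2721619\right) \left(2524157 - 100673\right) = \left(\left(-2357472 - \frac{595}{18}\right) - 2721619\right) 2423484 = \left(- \frac{42435091}{18} - 2721619\right) 2423484 = \left(- \frac{91424233}{18}\right) 2423484 = -12309175882654$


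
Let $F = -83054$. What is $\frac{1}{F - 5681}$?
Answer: $- \frac{1}{88735} \approx -1.127 \cdot 10^{-5}$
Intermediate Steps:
$\frac{1}{F - 5681} = \frac{1}{-83054 - 5681} = \frac{1}{-88735} = - \frac{1}{88735}$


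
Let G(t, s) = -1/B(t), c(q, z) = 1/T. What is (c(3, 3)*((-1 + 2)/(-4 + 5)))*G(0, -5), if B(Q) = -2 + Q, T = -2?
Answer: -1/4 ≈ -0.25000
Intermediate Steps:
c(q, z) = -1/2 (c(q, z) = 1/(-2) = -1/2)
G(t, s) = -1/(-2 + t)
(c(3, 3)*((-1 + 2)/(-4 + 5)))*G(0, -5) = (-(-1 + 2)/(2*(-4 + 5)))*(-1/(-2 + 0)) = (-1/(2*1))*(-1/(-2)) = (-1/2)*(-1*(-1/2)) = -1/2*1*(1/2) = -1/2*1/2 = -1/4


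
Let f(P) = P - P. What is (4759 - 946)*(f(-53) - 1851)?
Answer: -7057863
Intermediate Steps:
f(P) = 0
(4759 - 946)*(f(-53) - 1851) = (4759 - 946)*(0 - 1851) = 3813*(-1851) = -7057863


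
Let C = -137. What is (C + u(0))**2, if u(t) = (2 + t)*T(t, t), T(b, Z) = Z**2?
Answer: 18769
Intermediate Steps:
u(t) = t**2*(2 + t) (u(t) = (2 + t)*t**2 = t**2*(2 + t))
(C + u(0))**2 = (-137 + 0**2*(2 + 0))**2 = (-137 + 0*2)**2 = (-137 + 0)**2 = (-137)**2 = 18769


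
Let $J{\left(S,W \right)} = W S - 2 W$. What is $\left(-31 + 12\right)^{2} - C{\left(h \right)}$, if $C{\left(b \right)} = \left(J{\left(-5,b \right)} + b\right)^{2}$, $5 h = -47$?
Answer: $- \frac{70499}{25} \approx -2820.0$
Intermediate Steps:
$h = - \frac{47}{5}$ ($h = \frac{1}{5} \left(-47\right) = - \frac{47}{5} \approx -9.4$)
$J{\left(S,W \right)} = - 2 W + S W$ ($J{\left(S,W \right)} = S W - 2 W = - 2 W + S W$)
$C{\left(b \right)} = 36 b^{2}$ ($C{\left(b \right)} = \left(b \left(-2 - 5\right) + b\right)^{2} = \left(b \left(-7\right) + b\right)^{2} = \left(- 7 b + b\right)^{2} = \left(- 6 b\right)^{2} = 36 b^{2}$)
$\left(-31 + 12\right)^{2} - C{\left(h \right)} = \left(-31 + 12\right)^{2} - 36 \left(- \frac{47}{5}\right)^{2} = \left(-19\right)^{2} - 36 \cdot \frac{2209}{25} = 361 - \frac{79524}{25} = - \frac{70499}{25}$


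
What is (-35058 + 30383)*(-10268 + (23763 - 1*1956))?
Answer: -53944825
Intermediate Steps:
(-35058 + 30383)*(-10268 + (23763 - 1*1956)) = -4675*(-10268 + (23763 - 1956)) = -4675*(-10268 + 21807) = -4675*11539 = -53944825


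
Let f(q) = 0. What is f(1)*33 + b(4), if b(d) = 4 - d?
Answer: 0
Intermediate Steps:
f(1)*33 + b(4) = 0*33 + (4 - 1*4) = 0 + (4 - 4) = 0 + 0 = 0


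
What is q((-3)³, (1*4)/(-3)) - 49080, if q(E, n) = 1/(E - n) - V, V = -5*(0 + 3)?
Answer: -3778008/77 ≈ -49065.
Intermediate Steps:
V = -15 (V = -5*3 = -15)
q(E, n) = 15 + 1/(E - n) (q(E, n) = 1/(E - n) - 1*(-15) = 1/(E - n) + 15 = 15 + 1/(E - n))
q((-3)³, (1*4)/(-3)) - 49080 = (1 - 15*1*4/(-3) + 15*(-3)³)/((-3)³ - 1*4/(-3)) - 49080 = (1 - 60*(-1)/3 + 15*(-27))/(-27 - 4*(-1)/3) - 49080 = (1 - 15*(-4/3) - 405)/(-27 - 1*(-4/3)) - 49080 = (1 + 20 - 405)/(-27 + 4/3) - 49080 = -384/(-77/3) - 49080 = -3/77*(-384) - 49080 = 1152/77 - 49080 = -3778008/77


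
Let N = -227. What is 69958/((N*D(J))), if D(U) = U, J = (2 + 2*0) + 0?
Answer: -34979/227 ≈ -154.09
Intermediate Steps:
J = 2 (J = (2 + 0) + 0 = 2 + 0 = 2)
69958/((N*D(J))) = 69958/((-227*2)) = 69958/(-454) = 69958*(-1/454) = -34979/227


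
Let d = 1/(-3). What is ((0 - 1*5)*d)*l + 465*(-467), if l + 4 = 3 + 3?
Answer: -651455/3 ≈ -2.1715e+5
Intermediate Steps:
l = 2 (l = -4 + (3 + 3) = -4 + 6 = 2)
d = -⅓ ≈ -0.33333
((0 - 1*5)*d)*l + 465*(-467) = ((0 - 1*5)*(-⅓))*2 + 465*(-467) = ((0 - 5)*(-⅓))*2 - 217155 = -5*(-⅓)*2 - 217155 = (5/3)*2 - 217155 = 10/3 - 217155 = -651455/3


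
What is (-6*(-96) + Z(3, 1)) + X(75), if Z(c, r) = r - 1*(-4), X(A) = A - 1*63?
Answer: 593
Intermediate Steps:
X(A) = -63 + A (X(A) = A - 63 = -63 + A)
Z(c, r) = 4 + r (Z(c, r) = r + 4 = 4 + r)
(-6*(-96) + Z(3, 1)) + X(75) = (-6*(-96) + (4 + 1)) + (-63 + 75) = (576 + 5) + 12 = 581 + 12 = 593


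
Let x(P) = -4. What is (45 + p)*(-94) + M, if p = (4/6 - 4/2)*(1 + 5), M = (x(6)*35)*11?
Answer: -5018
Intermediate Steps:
M = -1540 (M = -4*35*11 = -140*11 = -1540)
p = -8 (p = (4*(1/6) - 4*1/2)*6 = (2/3 - 2)*6 = -4/3*6 = -8)
(45 + p)*(-94) + M = (45 - 8)*(-94) - 1540 = 37*(-94) - 1540 = -3478 - 1540 = -5018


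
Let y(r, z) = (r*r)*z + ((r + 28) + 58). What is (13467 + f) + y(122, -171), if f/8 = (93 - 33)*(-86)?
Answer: -2572769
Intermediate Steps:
y(r, z) = 86 + r + z*r**2 (y(r, z) = r**2*z + ((28 + r) + 58) = z*r**2 + (86 + r) = 86 + r + z*r**2)
f = -41280 (f = 8*((93 - 33)*(-86)) = 8*(60*(-86)) = 8*(-5160) = -41280)
(13467 + f) + y(122, -171) = (13467 - 41280) + (86 + 122 - 171*122**2) = -27813 + (86 + 122 - 171*14884) = -27813 + (86 + 122 - 2545164) = -27813 - 2544956 = -2572769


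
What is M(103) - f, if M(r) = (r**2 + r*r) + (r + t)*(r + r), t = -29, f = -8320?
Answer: 44782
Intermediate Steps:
M(r) = 2*r**2 + 2*r*(-29 + r) (M(r) = (r**2 + r*r) + (r - 29)*(r + r) = (r**2 + r**2) + (-29 + r)*(2*r) = 2*r**2 + 2*r*(-29 + r))
M(103) - f = 2*103*(-29 + 2*103) - 1*(-8320) = 2*103*(-29 + 206) + 8320 = 2*103*177 + 8320 = 36462 + 8320 = 44782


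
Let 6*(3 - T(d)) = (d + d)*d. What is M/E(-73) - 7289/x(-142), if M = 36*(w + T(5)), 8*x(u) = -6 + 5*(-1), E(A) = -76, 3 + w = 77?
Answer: 1101130/209 ≈ 5268.6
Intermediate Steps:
w = 74 (w = -3 + 77 = 74)
T(d) = 3 - d**2/3 (T(d) = 3 - (d + d)*d/6 = 3 - 2*d*d/6 = 3 - d**2/3)
x(u) = -11/8 (x(u) = (-6 + 5*(-1))/8 = (-6 - 5)/8 = (1/8)*(-11) = -11/8)
M = 2472 (M = 36*(74 + (3 - 1/3*5**2)) = 36*(74 + (3 - 1/3*25)) = 36*(74 + (3 - 25/3)) = 36*(74 - 16/3) = 36*(206/3) = 2472)
M/E(-73) - 7289/x(-142) = 2472/(-76) - 7289/(-11/8) = 2472*(-1/76) - 7289*(-8/11) = -618/19 + 58312/11 = 1101130/209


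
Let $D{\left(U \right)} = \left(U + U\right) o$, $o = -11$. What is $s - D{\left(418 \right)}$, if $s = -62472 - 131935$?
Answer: $-185211$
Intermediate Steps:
$s = -194407$
$D{\left(U \right)} = - 22 U$ ($D{\left(U \right)} = \left(U + U\right) \left(-11\right) = 2 U \left(-11\right) = - 22 U$)
$s - D{\left(418 \right)} = -194407 - \left(-22\right) 418 = -194407 - -9196 = -194407 + 9196 = -185211$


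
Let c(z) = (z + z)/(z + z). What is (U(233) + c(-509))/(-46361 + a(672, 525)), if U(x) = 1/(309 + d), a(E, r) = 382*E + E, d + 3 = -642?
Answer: 67/14180208 ≈ 4.7249e-6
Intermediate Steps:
d = -645 (d = -3 - 642 = -645)
a(E, r) = 383*E
U(x) = -1/336 (U(x) = 1/(309 - 645) = 1/(-336) = -1/336)
c(z) = 1 (c(z) = (2*z)/((2*z)) = (2*z)*(1/(2*z)) = 1)
(U(233) + c(-509))/(-46361 + a(672, 525)) = (-1/336 + 1)/(-46361 + 383*672) = 335/(336*(-46361 + 257376)) = (335/336)/211015 = (335/336)*(1/211015) = 67/14180208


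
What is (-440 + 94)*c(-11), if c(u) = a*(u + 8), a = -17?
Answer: -17646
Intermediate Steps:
c(u) = -136 - 17*u (c(u) = -17*(u + 8) = -17*(8 + u) = -136 - 17*u)
(-440 + 94)*c(-11) = (-440 + 94)*(-136 - 17*(-11)) = -346*(-136 + 187) = -346*51 = -17646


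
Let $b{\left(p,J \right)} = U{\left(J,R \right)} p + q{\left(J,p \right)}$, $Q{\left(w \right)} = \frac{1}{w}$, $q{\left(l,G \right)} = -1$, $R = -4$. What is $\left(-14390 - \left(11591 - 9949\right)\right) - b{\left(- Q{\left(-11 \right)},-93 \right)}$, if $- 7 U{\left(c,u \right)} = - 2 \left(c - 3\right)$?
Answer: $- \frac{1234195}{77} \approx -16029.0$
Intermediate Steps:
$U{\left(c,u \right)} = - \frac{6}{7} + \frac{2 c}{7}$ ($U{\left(c,u \right)} = - \frac{\left(-2\right) \left(c - 3\right)}{7} = - \frac{\left(-2\right) \left(-3 + c\right)}{7} = - \frac{6 - 2 c}{7} = - \frac{6}{7} + \frac{2 c}{7}$)
$b{\left(p,J \right)} = -1 + p \left(- \frac{6}{7} + \frac{2 J}{7}\right)$ ($b{\left(p,J \right)} = \left(- \frac{6}{7} + \frac{2 J}{7}\right) p - 1 = p \left(- \frac{6}{7} + \frac{2 J}{7}\right) - 1 = -1 + p \left(- \frac{6}{7} + \frac{2 J}{7}\right)$)
$\left(-14390 - \left(11591 - 9949\right)\right) - b{\left(- Q{\left(-11 \right)},-93 \right)} = \left(-14390 - \left(11591 - 9949\right)\right) - \left(-1 + \frac{2 \left(- \frac{1}{-11}\right) \left(-3 - 93\right)}{7}\right) = \left(-14390 - 1642\right) - \left(-1 + \frac{2}{7} \left(\left(-1\right) \left(- \frac{1}{11}\right)\right) \left(-96\right)\right) = \left(-14390 - 1642\right) - \left(-1 + \frac{2}{7} \cdot \frac{1}{11} \left(-96\right)\right) = -16032 - \left(-1 - \frac{192}{77}\right) = -16032 - - \frac{269}{77} = -16032 + \frac{269}{77} = - \frac{1234195}{77}$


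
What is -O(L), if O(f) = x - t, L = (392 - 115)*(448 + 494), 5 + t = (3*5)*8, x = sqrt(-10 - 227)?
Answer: 115 - I*sqrt(237) ≈ 115.0 - 15.395*I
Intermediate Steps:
x = I*sqrt(237) (x = sqrt(-237) = I*sqrt(237) ≈ 15.395*I)
t = 115 (t = -5 + (3*5)*8 = -5 + 15*8 = -5 + 120 = 115)
L = 260934 (L = 277*942 = 260934)
O(f) = -115 + I*sqrt(237) (O(f) = I*sqrt(237) - 1*115 = I*sqrt(237) - 115 = -115 + I*sqrt(237))
-O(L) = -(-115 + I*sqrt(237)) = 115 - I*sqrt(237)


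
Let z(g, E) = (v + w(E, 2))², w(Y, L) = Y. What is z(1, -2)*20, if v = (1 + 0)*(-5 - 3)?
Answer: 2000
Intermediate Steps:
v = -8 (v = 1*(-8) = -8)
z(g, E) = (-8 + E)²
z(1, -2)*20 = (-8 - 2)²*20 = (-10)²*20 = 100*20 = 2000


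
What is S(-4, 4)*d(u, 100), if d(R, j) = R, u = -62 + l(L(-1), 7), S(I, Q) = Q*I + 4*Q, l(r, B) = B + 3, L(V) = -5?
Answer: 0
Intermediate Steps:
l(r, B) = 3 + B
S(I, Q) = 4*Q + I*Q (S(I, Q) = I*Q + 4*Q = 4*Q + I*Q)
u = -52 (u = -62 + (3 + 7) = -62 + 10 = -52)
S(-4, 4)*d(u, 100) = (4*(4 - 4))*(-52) = (4*0)*(-52) = 0*(-52) = 0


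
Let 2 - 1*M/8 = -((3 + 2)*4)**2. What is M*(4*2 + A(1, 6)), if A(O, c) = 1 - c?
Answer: 9648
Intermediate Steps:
M = 3216 (M = 16 - (-8)*((3 + 2)*4)**2 = 16 - (-8)*(5*4)**2 = 16 - (-8)*20**2 = 16 - (-8)*400 = 16 - 8*(-400) = 16 + 3200 = 3216)
M*(4*2 + A(1, 6)) = 3216*(4*2 + (1 - 1*6)) = 3216*(8 + (1 - 6)) = 3216*(8 - 5) = 3216*3 = 9648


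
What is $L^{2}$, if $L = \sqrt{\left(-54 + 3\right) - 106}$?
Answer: $-157$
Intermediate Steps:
$L = i \sqrt{157}$ ($L = \sqrt{-51 - 106} = \sqrt{-157} = i \sqrt{157} \approx 12.53 i$)
$L^{2} = \left(i \sqrt{157}\right)^{2} = -157$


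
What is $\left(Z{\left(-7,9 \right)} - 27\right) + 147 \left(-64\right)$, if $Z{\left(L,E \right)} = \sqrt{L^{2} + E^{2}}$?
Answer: $-9435 + \sqrt{130} \approx -9423.6$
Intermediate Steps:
$Z{\left(L,E \right)} = \sqrt{E^{2} + L^{2}}$
$\left(Z{\left(-7,9 \right)} - 27\right) + 147 \left(-64\right) = \left(\sqrt{9^{2} + \left(-7\right)^{2}} - 27\right) + 147 \left(-64\right) = \left(\sqrt{81 + 49} - 27\right) - 9408 = \left(\sqrt{130} - 27\right) - 9408 = \left(-27 + \sqrt{130}\right) - 9408 = -9435 + \sqrt{130}$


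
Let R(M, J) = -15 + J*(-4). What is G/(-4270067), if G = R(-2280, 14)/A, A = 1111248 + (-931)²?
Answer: 71/8446230956603 ≈ 8.4061e-12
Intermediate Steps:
R(M, J) = -15 - 4*J
A = 1978009 (A = 1111248 + 866761 = 1978009)
G = -71/1978009 (G = (-15 - 4*14)/1978009 = (-15 - 56)*(1/1978009) = -71*1/1978009 = -71/1978009 ≈ -3.5895e-5)
G/(-4270067) = -71/1978009/(-4270067) = -71/1978009*(-1/4270067) = 71/8446230956603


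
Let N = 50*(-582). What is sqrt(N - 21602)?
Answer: I*sqrt(50702) ≈ 225.17*I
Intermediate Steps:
N = -29100
sqrt(N - 21602) = sqrt(-29100 - 21602) = sqrt(-50702) = I*sqrt(50702)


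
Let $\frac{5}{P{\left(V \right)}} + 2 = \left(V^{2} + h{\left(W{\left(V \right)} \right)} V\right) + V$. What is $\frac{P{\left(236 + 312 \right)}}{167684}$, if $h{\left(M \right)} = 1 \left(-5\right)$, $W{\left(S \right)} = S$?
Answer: $\frac{1}{9997655448} \approx 1.0002 \cdot 10^{-10}$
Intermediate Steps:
$h{\left(M \right)} = -5$
$P{\left(V \right)} = \frac{5}{-2 + V^{2} - 4 V}$ ($P{\left(V \right)} = \frac{5}{-2 + \left(\left(V^{2} - 5 V\right) + V\right)} = \frac{5}{-2 + \left(V^{2} - 4 V\right)} = \frac{5}{-2 + V^{2} - 4 V}$)
$\frac{P{\left(236 + 312 \right)}}{167684} = \frac{5 \frac{1}{-2 + \left(236 + 312\right)^{2} - 4 \left(236 + 312\right)}}{167684} = \frac{5}{-2 + 548^{2} - 2192} \cdot \frac{1}{167684} = \frac{5}{-2 + 300304 - 2192} \cdot \frac{1}{167684} = \frac{5}{298110} \cdot \frac{1}{167684} = 5 \cdot \frac{1}{298110} \cdot \frac{1}{167684} = \frac{1}{59622} \cdot \frac{1}{167684} = \frac{1}{9997655448}$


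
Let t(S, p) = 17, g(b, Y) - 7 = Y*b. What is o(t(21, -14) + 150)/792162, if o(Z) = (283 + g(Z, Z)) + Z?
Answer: 14173/396081 ≈ 0.035783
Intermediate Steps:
g(b, Y) = 7 + Y*b
o(Z) = 290 + Z + Z² (o(Z) = (283 + (7 + Z*Z)) + Z = (283 + (7 + Z²)) + Z = (290 + Z²) + Z = 290 + Z + Z²)
o(t(21, -14) + 150)/792162 = (290 + (17 + 150) + (17 + 150)²)/792162 = (290 + 167 + 167²)*(1/792162) = (290 + 167 + 27889)*(1/792162) = 28346*(1/792162) = 14173/396081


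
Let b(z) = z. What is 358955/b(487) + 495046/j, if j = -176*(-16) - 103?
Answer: 1214932317/1321231 ≈ 919.55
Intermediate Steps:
j = 2713 (j = 2816 - 103 = 2713)
358955/b(487) + 495046/j = 358955/487 + 495046/2713 = 1214932317/1321231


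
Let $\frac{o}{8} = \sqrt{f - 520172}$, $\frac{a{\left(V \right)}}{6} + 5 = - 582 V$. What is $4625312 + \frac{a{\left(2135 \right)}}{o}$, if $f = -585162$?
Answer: $4625312 + \frac{162075 i \sqrt{1105334}}{192232} \approx 4.6253 \cdot 10^{6} + 886.42 i$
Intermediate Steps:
$a{\left(V \right)} = -30 - 3492 V$ ($a{\left(V \right)} = -30 + 6 \left(- 582 V\right) = -30 - 3492 V$)
$o = 8 i \sqrt{1105334}$ ($o = 8 \sqrt{-585162 - 520172} = 8 \sqrt{-1105334} = 8 i \sqrt{1105334} \approx 8410.8 i$)
$4625312 + \frac{a{\left(2135 \right)}}{o} = 4625312 + \frac{-30 - 7455420}{8 i \sqrt{1105334}} = 4625312 + \left(-30 - 7455420\right) \left(- \frac{i \sqrt{1105334}}{8842672}\right) = 4625312 - 7455450 \left(- \frac{i \sqrt{1105334}}{8842672}\right) = 4625312 + \frac{162075 i \sqrt{1105334}}{192232}$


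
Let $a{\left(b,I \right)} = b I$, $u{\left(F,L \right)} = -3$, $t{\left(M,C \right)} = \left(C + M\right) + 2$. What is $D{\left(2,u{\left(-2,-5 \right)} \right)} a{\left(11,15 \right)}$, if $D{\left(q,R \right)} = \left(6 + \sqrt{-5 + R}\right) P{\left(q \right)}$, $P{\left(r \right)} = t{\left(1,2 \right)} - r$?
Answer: $2970 + 990 i \sqrt{2} \approx 2970.0 + 1400.1 i$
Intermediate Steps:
$t{\left(M,C \right)} = 2 + C + M$
$P{\left(r \right)} = 5 - r$ ($P{\left(r \right)} = \left(2 + 2 + 1\right) - r = 5 - r$)
$a{\left(b,I \right)} = I b$
$D{\left(q,R \right)} = \left(5 - q\right) \left(6 + \sqrt{-5 + R}\right)$ ($D{\left(q,R \right)} = \left(6 + \sqrt{-5 + R}\right) \left(5 - q\right) = \left(5 - q\right) \left(6 + \sqrt{-5 + R}\right)$)
$D{\left(2,u{\left(-2,-5 \right)} \right)} a{\left(11,15 \right)} = - \left(-5 + 2\right) \left(6 + \sqrt{-5 - 3}\right) 15 \cdot 11 = \left(-1\right) \left(-3\right) \left(6 + \sqrt{-8}\right) 165 = \left(-1\right) \left(-3\right) \left(6 + 2 i \sqrt{2}\right) 165 = \left(18 + 6 i \sqrt{2}\right) 165 = 2970 + 990 i \sqrt{2}$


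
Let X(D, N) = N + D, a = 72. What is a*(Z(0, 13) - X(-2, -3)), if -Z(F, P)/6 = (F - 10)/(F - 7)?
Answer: -1800/7 ≈ -257.14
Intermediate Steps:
X(D, N) = D + N
Z(F, P) = -6*(-10 + F)/(-7 + F) (Z(F, P) = -6*(F - 10)/(F - 7) = -6*(-10 + F)/(-7 + F))
a*(Z(0, 13) - X(-2, -3)) = 72*(6*(10 - 1*0)/(-7 + 0) - (-2 - 3)) = 72*(6*(10 + 0)/(-7) - 1*(-5)) = 72*(6*(-⅐)*10 + 5) = 72*(-60/7 + 5) = 72*(-25/7) = -1800/7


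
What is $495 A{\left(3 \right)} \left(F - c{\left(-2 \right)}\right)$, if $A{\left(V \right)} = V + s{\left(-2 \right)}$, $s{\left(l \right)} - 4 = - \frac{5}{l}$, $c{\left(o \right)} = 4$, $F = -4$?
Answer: $-37620$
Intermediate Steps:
$s{\left(l \right)} = 4 - \frac{5}{l}$
$A{\left(V \right)} = \frac{13}{2} + V$ ($A{\left(V \right)} = V + \left(4 - \frac{5}{-2}\right) = V + \left(4 - - \frac{5}{2}\right) = V + \left(4 + \frac{5}{2}\right) = V + \frac{13}{2} = \frac{13}{2} + V$)
$495 A{\left(3 \right)} \left(F - c{\left(-2 \right)}\right) = 495 \left(\frac{13}{2} + 3\right) \left(-4 - 4\right) = 495 \frac{19 \left(-4 - 4\right)}{2} = 495 \cdot \frac{19}{2} \left(-8\right) = 495 \left(-76\right) = -37620$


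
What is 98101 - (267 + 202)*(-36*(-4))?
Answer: 30565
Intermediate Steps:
98101 - (267 + 202)*(-36*(-4)) = 98101 - 469*144 = 98101 - 1*67536 = 98101 - 67536 = 30565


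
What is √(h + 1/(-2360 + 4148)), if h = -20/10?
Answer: 5*I*√63921/894 ≈ 1.414*I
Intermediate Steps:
h = -2 (h = -20*⅒ = -2)
√(h + 1/(-2360 + 4148)) = √(-2 + 1/(-2360 + 4148)) = √(-2 + 1/1788) = √(-3575/1788) = 5*I*√63921/894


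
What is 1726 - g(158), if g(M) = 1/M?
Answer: 272707/158 ≈ 1726.0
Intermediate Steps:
1726 - g(158) = 1726 - 1/158 = 272707/158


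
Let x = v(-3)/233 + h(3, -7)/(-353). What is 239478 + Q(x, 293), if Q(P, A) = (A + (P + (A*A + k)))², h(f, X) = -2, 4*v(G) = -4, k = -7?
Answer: 50192011482589765462/6764898001 ≈ 7.4195e+9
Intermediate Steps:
v(G) = -1 (v(G) = (¼)*(-4) = -1)
x = 113/82249 (x = -1/233 - 2/(-353) = -1*1/233 - 2*(-1/353) = -1/233 + 2/353 = 113/82249 ≈ 0.0013739)
Q(P, A) = (-7 + A + P + A²)² (Q(P, A) = (A + (P + (A*A - 7)))² = (A + (P + (A² - 7)))² = (A + (P + (-7 + A²)))² = (A + (-7 + P + A²))² = (-7 + A + P + A²)²)
239478 + Q(x, 293) = 239478 + (-7 + 293 + 113/82249 + 293²)² = 239478 + (-7 + 293 + 113/82249 + 85849)² = 239478 + (7084517728/82249)² = 239478 + 50190391438346281984/6764898001 = 50192011482589765462/6764898001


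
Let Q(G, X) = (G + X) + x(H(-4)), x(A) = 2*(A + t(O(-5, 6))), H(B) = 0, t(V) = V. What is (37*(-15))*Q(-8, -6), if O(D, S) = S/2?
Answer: 4440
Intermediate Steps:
O(D, S) = S/2 (O(D, S) = S*(1/2) = S/2)
x(A) = 6 + 2*A (x(A) = 2*(A + (1/2)*6) = 2*(A + 3) = 2*(3 + A) = 6 + 2*A)
Q(G, X) = 6 + G + X (Q(G, X) = (G + X) + (6 + 2*0) = (G + X) + (6 + 0) = (G + X) + 6 = 6 + G + X)
(37*(-15))*Q(-8, -6) = (37*(-15))*(6 - 8 - 6) = -555*(-8) = 4440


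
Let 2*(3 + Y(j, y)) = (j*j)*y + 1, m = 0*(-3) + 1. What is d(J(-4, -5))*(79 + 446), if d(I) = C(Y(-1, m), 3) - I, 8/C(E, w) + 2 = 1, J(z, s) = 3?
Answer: -5775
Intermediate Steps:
m = 1 (m = 0 + 1 = 1)
Y(j, y) = -5/2 + y*j**2/2 (Y(j, y) = -3 + ((j*j)*y + 1)/2 = -3 + (j**2*y + 1)/2 = -3 + (y*j**2 + 1)/2 = -3 + (1 + y*j**2)/2 = -3 + (1/2 + y*j**2/2) = -5/2 + y*j**2/2)
C(E, w) = -8 (C(E, w) = 8/(-2 + 1) = 8/(-1) = 8*(-1) = -8)
d(I) = -8 - I
d(J(-4, -5))*(79 + 446) = (-8 - 1*3)*(79 + 446) = (-8 - 3)*525 = -11*525 = -5775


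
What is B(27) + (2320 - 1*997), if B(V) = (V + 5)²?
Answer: 2347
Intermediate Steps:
B(V) = (5 + V)²
B(27) + (2320 - 1*997) = (5 + 27)² + (2320 - 1*997) = 32² + (2320 - 997) = 1024 + 1323 = 2347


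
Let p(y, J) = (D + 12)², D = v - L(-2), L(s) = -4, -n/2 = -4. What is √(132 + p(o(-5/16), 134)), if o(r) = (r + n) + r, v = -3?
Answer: √301 ≈ 17.349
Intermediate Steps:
n = 8 (n = -2*(-4) = 8)
o(r) = 8 + 2*r (o(r) = (r + 8) + r = (8 + r) + r = 8 + 2*r)
D = 1 (D = -3 - 1*(-4) = -3 + 4 = 1)
p(y, J) = 169 (p(y, J) = (1 + 12)² = 13² = 169)
√(132 + p(o(-5/16), 134)) = √(132 + 169) = √301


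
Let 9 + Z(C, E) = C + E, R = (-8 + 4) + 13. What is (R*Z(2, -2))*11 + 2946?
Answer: 2055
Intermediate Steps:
R = 9 (R = -4 + 13 = 9)
Z(C, E) = -9 + C + E (Z(C, E) = -9 + (C + E) = -9 + C + E)
(R*Z(2, -2))*11 + 2946 = (9*(-9 + 2 - 2))*11 + 2946 = (9*(-9))*11 + 2946 = -81*11 + 2946 = -891 + 2946 = 2055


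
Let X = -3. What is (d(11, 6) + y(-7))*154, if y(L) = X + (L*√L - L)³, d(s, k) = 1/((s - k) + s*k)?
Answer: -75039888/71 + 211288*I*√7 ≈ -1.0569e+6 + 5.5902e+5*I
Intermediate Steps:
d(s, k) = 1/(s - k + k*s) (d(s, k) = 1/((s - k) + k*s) = 1/(s - k + k*s))
y(L) = -3 + (L^(3/2) - L)³ (y(L) = -3 + (L*√L - L)³ = -3 + (L^(3/2) - L)³)
(d(11, 6) + y(-7))*154 = (1/(11 - 1*6 + 6*11) + (-3 + ((-7)^(3/2) - 1*(-7))³))*154 = (1/(11 - 6 + 66) + (-3 + (-7*I*√7 + 7)³))*154 = (1/71 + (-3 + (7 - 7*I*√7)³))*154 = (-212/71 + (7 - 7*I*√7)³)*154 = -32648/71 + 154*(7 - 7*I*√7)³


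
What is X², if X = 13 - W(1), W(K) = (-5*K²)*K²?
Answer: 324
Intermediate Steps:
W(K) = -5*K⁴
X = 18 (X = 13 - (-5)*1⁴ = 13 - (-5) = 13 - 1*(-5) = 13 + 5 = 18)
X² = 18² = 324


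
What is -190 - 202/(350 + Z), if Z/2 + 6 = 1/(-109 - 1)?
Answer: -3543020/18589 ≈ -190.60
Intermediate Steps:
Z = -661/55 (Z = -12 + 2/(-109 - 1) = -12 + 2/(-110) = -12 + 2*(-1/110) = -12 - 1/55 = -661/55 ≈ -12.018)
-190 - 202/(350 + Z) = -190 - 202/(350 - 661/55) = -190 - 202/(18589/55) = -190 + (55/18589)*(-202) = -190 - 11110/18589 = -3543020/18589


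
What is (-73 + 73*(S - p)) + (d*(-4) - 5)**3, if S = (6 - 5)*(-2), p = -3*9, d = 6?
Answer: -22637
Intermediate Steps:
p = -27
S = -2 (S = 1*(-2) = -2)
(-73 + 73*(S - p)) + (d*(-4) - 5)**3 = (-73 + 73*(-2 - 1*(-27))) + (6*(-4) - 5)**3 = (-73 + 73*(-2 + 27)) + (-24 - 5)**3 = (-73 + 73*25) + (-29)**3 = (-73 + 1825) - 24389 = 1752 - 24389 = -22637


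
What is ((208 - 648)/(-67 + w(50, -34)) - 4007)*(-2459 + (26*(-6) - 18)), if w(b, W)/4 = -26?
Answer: 1802965181/171 ≈ 1.0544e+7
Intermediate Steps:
w(b, W) = -104 (w(b, W) = 4*(-26) = -104)
((208 - 648)/(-67 + w(50, -34)) - 4007)*(-2459 + (26*(-6) - 18)) = ((208 - 648)/(-67 - 104) - 4007)*(-2459 + (26*(-6) - 18)) = (-440/(-171) - 4007)*(-2459 + (-156 - 18)) = (-440*(-1/171) - 4007)*(-2459 - 174) = (440/171 - 4007)*(-2633) = -684757/171*(-2633) = 1802965181/171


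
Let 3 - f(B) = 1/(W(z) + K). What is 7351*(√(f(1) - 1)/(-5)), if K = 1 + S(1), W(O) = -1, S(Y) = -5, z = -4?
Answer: -7351*√55/25 ≈ -2180.7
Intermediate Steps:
K = -4 (K = 1 - 5 = -4)
f(B) = 16/5 (f(B) = 3 - 1/(-1 - 4) = 3 - 1/(-5) = 3 - 1*(-⅕) = 3 + ⅕ = 16/5)
7351*(√(f(1) - 1)/(-5)) = 7351*(√(16/5 - 1)/(-5)) = 7351*(√(11/5)*(-⅕)) = 7351*((√55/5)*(-⅕)) = 7351*(-√55/25) = -7351*√55/25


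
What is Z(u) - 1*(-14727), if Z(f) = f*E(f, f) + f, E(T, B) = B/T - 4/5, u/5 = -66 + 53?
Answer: 14649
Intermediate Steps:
u = -65 (u = 5*(-66 + 53) = 5*(-13) = -65)
E(T, B) = -⅘ + B/T (E(T, B) = B/T - 4*⅕ = B/T - ⅘ = -⅘ + B/T)
Z(f) = 6*f/5 (Z(f) = f*(-⅘ + f/f) + f = f*(-⅘ + 1) + f = f*(⅕) + f = f/5 + f = 6*f/5)
Z(u) - 1*(-14727) = (6/5)*(-65) - 1*(-14727) = -78 + 14727 = 14649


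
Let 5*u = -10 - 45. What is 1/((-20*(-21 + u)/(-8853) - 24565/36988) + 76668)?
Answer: 327454764/25105060700087 ≈ 1.3043e-5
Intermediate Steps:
u = -11 (u = (-10 - 45)/5 = (⅕)*(-55) = -11)
1/((-20*(-21 + u)/(-8853) - 24565/36988) + 76668) = 1/((-20*(-21 - 11)/(-8853) - 24565/36988) + 76668) = 1/((-20*(-32)*(-1/8853) - 24565*1/36988) + 76668) = 1/((640*(-1/8853) - 24565/36988) + 76668) = 1/((-640/8853 - 24565/36988) + 76668) = 1/(-241146265/327454764 + 76668) = 1/(25105060700087/327454764) = 327454764/25105060700087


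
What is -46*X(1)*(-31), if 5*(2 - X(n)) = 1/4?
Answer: 27807/10 ≈ 2780.7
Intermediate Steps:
X(n) = 39/20 (X(n) = 2 - 1/5/4 = 2 - 1/5*1/4 = 2 - 1/20 = 39/20)
-46*X(1)*(-31) = -46*39/20*(-31) = -897/10*(-31) = 27807/10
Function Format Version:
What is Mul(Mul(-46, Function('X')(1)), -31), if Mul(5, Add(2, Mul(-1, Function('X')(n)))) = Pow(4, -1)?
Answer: Rational(27807, 10) ≈ 2780.7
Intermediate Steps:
Function('X')(n) = Rational(39, 20) (Function('X')(n) = Add(2, Mul(Rational(-1, 5), Pow(4, -1))) = Add(2, Mul(Rational(-1, 5), Rational(1, 4))) = Add(2, Rational(-1, 20)) = Rational(39, 20))
Mul(Mul(-46, Function('X')(1)), -31) = Mul(Mul(-46, Rational(39, 20)), -31) = Mul(Rational(-897, 10), -31) = Rational(27807, 10)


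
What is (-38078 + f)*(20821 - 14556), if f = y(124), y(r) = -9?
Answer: -238615055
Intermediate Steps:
f = -9
(-38078 + f)*(20821 - 14556) = (-38078 - 9)*(20821 - 14556) = -38087*6265 = -238615055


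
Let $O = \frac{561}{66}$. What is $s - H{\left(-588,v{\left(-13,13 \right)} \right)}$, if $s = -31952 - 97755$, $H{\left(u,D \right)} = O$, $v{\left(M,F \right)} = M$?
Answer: $- \frac{259431}{2} \approx -1.2972 \cdot 10^{5}$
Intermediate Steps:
$O = \frac{17}{2}$ ($O = 561 \cdot \frac{1}{66} = \frac{17}{2} \approx 8.5$)
$H{\left(u,D \right)} = \frac{17}{2}$
$s = -129707$ ($s = -31952 - 97755 = -129707$)
$s - H{\left(-588,v{\left(-13,13 \right)} \right)} = -129707 - \frac{17}{2} = - \frac{259431}{2}$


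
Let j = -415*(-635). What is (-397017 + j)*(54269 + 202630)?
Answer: -34293961308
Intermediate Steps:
j = 263525
(-397017 + j)*(54269 + 202630) = (-397017 + 263525)*(54269 + 202630) = -133492*256899 = -34293961308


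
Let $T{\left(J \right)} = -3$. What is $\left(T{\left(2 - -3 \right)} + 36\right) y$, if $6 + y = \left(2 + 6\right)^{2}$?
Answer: $1914$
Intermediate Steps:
$y = 58$ ($y = -6 + \left(2 + 6\right)^{2} = -6 + 8^{2} = -6 + 64 = 58$)
$\left(T{\left(2 - -3 \right)} + 36\right) y = \left(-3 + 36\right) 58 = 33 \cdot 58 = 1914$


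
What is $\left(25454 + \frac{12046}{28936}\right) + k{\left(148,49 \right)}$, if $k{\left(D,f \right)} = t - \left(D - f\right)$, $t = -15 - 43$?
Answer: $\frac{366003019}{14468} \approx 25297.0$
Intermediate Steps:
$t = -58$ ($t = -15 - 43 = -58$)
$k{\left(D,f \right)} = -58 + f - D$ ($k{\left(D,f \right)} = -58 - \left(D - f\right) = -58 + f - D$)
$\left(25454 + \frac{12046}{28936}\right) + k{\left(148,49 \right)} = \left(25454 + \frac{12046}{28936}\right) - 157 = \left(25454 + 12046 \cdot \frac{1}{28936}\right) - 157 = \left(25454 + \frac{6023}{14468}\right) - 157 = \frac{368274495}{14468} - 157 = \frac{366003019}{14468}$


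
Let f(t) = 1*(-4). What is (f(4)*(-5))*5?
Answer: 100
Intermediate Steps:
f(t) = -4
(f(4)*(-5))*5 = -4*(-5)*5 = 20*5 = 100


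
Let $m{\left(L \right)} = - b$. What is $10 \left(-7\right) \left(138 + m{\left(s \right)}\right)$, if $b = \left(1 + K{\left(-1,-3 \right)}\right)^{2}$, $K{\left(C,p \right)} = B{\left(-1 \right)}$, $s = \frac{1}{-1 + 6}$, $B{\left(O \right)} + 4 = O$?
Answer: $-8540$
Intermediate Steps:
$B{\left(O \right)} = -4 + O$
$s = \frac{1}{5} \approx 0.2$
$K{\left(C,p \right)} = -5$ ($K{\left(C,p \right)} = -4 - 1 = -5$)
$b = 16$ ($b = \left(1 - 5\right)^{2} = \left(-4\right)^{2} = 16$)
$m{\left(L \right)} = -16$ ($m{\left(L \right)} = \left(-1\right) 16 = -16$)
$10 \left(-7\right) \left(138 + m{\left(s \right)}\right) = 10 \left(-7\right) \left(138 - 16\right) = \left(-70\right) 122 = -8540$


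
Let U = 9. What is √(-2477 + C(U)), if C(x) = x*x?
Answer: 2*I*√599 ≈ 48.949*I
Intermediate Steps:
C(x) = x²
√(-2477 + C(U)) = √(-2477 + 9²) = √(-2477 + 81) = √(-2396) = 2*I*√599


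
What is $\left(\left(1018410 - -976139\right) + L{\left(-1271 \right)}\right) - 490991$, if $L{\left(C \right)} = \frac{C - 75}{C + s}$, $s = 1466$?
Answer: $\frac{293192464}{195} \approx 1.5036 \cdot 10^{6}$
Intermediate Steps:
$L{\left(C \right)} = \frac{-75 + C}{1466 + C}$ ($L{\left(C \right)} = \frac{C - 75}{C + 1466} = \frac{-75 + C}{1466 + C}$)
$\left(\left(1018410 - -976139\right) + L{\left(-1271 \right)}\right) - 490991 = \left(\left(1018410 - -976139\right) + \frac{-75 - 1271}{1466 - 1271}\right) - 490991 = \left(\left(1018410 + 976139\right) + \frac{1}{195} \left(-1346\right)\right) - 490991 = \left(1994549 + \frac{1}{195} \left(-1346\right)\right) - 490991 = \left(1994549 - \frac{1346}{195}\right) - 490991 = \frac{388935709}{195} - 490991 = \frac{293192464}{195}$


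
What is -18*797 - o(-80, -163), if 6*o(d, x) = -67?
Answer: -86009/6 ≈ -14335.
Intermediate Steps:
o(d, x) = -67/6 (o(d, x) = (⅙)*(-67) = -67/6)
-18*797 - o(-80, -163) = -18*797 - 1*(-67/6) = -14346 + 67/6 = -86009/6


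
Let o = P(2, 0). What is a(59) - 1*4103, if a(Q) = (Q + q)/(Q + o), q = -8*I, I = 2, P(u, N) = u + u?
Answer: -258446/63 ≈ -4102.3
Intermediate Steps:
P(u, N) = 2*u
o = 4 (o = 2*2 = 4)
q = -16 (q = -8*2 = -16)
a(Q) = (-16 + Q)/(4 + Q) (a(Q) = (Q - 16)/(Q + 4) = (-16 + Q)/(4 + Q))
a(59) - 1*4103 = (-16 + 59)/(4 + 59) - 1*4103 = 43/63 - 4103 = -258446/63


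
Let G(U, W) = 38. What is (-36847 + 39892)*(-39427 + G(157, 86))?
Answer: -119939505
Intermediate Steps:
(-36847 + 39892)*(-39427 + G(157, 86)) = (-36847 + 39892)*(-39427 + 38) = 3045*(-39389) = -119939505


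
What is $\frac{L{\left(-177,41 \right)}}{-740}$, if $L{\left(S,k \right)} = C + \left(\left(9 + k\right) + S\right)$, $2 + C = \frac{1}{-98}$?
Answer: $\frac{12643}{72520} \approx 0.17434$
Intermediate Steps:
$C = - \frac{197}{98}$ ($C = -2 + \frac{1}{-98} = -2 - \frac{1}{98} = - \frac{197}{98} \approx -2.0102$)
$L{\left(S,k \right)} = \frac{685}{98} + S + k$ ($L{\left(S,k \right)} = - \frac{197}{98} + \left(\left(9 + k\right) + S\right) = - \frac{197}{98} + \left(9 + S + k\right) = \frac{685}{98} + S + k$)
$\frac{L{\left(-177,41 \right)}}{-740} = \frac{\frac{685}{98} - 177 + 41}{-740} = \left(- \frac{12643}{98}\right) \left(- \frac{1}{740}\right) = \frac{12643}{72520}$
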